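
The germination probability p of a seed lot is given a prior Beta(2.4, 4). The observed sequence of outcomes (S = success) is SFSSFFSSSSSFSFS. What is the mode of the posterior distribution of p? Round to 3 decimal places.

Prior: Beta(2.4, 4).
Data: 10 successes in 15 trials (from the sequence). The binomial likelihood contributes p^10(1−p)^5, so the posterior is Beta(2.4+10, 4+5) = Beta(12.4, 9).
For Beta(a, b) with a, b > 1 the mode is (a−1)/(a+b−2) = 11.4/19.4 ≈ 0.588.

p̂_MAP = 0.588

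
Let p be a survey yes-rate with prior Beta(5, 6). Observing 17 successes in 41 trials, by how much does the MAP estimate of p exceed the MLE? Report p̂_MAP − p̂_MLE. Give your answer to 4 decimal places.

Posterior is Beta(22, 30); MAP = (22−1)/(52−2) = 21/50 ≈ 0.42000.
MLE ignores the prior: p̂_MLE = k/n = 17/41 ≈ 0.41463.
Difference = 21/50 − 17/41 = 11/2050 ≈ 0.0054.

MAP − MLE = 0.0054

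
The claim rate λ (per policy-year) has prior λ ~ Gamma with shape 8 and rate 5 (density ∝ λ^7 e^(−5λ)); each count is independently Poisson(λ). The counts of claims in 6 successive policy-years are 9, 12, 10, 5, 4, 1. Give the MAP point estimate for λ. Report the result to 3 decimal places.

λ̂_MAP = 4.364

Σxᵢ = 9+12+10+5+4+1 = 41, with n = 6.
Posterior ∝ λ^7e^(−5λ) · λ^41e^(−6λ) = λ^48e^(−11λ), i.e. Gamma(shape=49, rate=11).
The mode of a Gamma(a, b) with a ≥ 1 (shape–rate) is (a−1)/b = 48/11 ≈ 4.364.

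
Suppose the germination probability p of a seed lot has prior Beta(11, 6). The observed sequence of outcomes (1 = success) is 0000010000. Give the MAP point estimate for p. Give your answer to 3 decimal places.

Prior: Beta(11, 6).
Data: 1 success in 10 trials (from the sequence). The binomial likelihood contributes p(1−p)^9, so the posterior is Beta(11+1, 6+9) = Beta(12, 15).
For Beta(a, b) with a, b > 1 the mode is (a−1)/(a+b−2) = 11/25 ≈ 0.440.

p̂_MAP = 0.440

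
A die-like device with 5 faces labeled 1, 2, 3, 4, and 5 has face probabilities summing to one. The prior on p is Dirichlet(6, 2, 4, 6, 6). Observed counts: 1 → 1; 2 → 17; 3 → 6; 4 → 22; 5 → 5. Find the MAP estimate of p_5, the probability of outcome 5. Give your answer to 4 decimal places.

The posterior is Dirichlet(αᵢ + nᵢ) = Dirichlet(7, 19, 10, 28, 11).
For a Dirichlet(a₁,…,a_K) with all aᵢ > 1, the mode has j-th component (aⱼ − 1)/(Σaᵢ − K).
Here Σaᵢ = 75 and K = 5, so p_5 = (11 − 1)/(75 − 5) = 10/70 ≈ 0.1429.

MAP estimate: 0.1429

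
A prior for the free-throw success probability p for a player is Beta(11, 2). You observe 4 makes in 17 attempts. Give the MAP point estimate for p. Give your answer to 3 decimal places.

p̂_MAP = 0.500

Prior: Beta(11, 2).
Data: 4 successes in 17 trials. The binomial likelihood contributes p^4(1−p)^13, so the posterior is Beta(11+4, 2+13) = Beta(15, 15).
For Beta(a, b) with a, b > 1 the mode is (a−1)/(a+b−2) = 14/28 ≈ 0.500.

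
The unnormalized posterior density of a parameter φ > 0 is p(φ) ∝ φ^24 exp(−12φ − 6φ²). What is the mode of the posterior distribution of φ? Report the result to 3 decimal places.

ℓ'(φ) = 24/φ − 12 − 12φ. Setting this to zero and multiplying by φ: 12φ² + 12φ − 24 = 0.
φ = (−12 + √(12² + 4·12·24)) / (2·12) = (−12 + √1296) / 24 = (−12 + 36)/24 = 1.
ℓ''(φ) = −24/φ² − 12 < 0, confirming a maximum.

φ̂_MAP = 1.000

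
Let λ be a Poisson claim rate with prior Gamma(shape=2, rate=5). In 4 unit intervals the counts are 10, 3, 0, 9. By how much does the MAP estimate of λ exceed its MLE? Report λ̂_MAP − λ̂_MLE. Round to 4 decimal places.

MAP − MLE = -2.9444

Σxᵢ = 22. Posterior is Gamma(24, 9); MAP = (24−1)/9 = 23/9 ≈ 2.55556.
MLE = x̄ = 22/4 ≈ 5.50000.
Difference = 23/9 − 22/4 = -53/18 ≈ -2.9444.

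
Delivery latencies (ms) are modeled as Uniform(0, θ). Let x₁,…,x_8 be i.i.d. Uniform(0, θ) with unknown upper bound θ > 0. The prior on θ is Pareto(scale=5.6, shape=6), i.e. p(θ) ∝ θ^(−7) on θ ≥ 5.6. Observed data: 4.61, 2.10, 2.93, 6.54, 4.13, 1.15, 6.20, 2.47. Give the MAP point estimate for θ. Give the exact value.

θ̂_MAP = 6.54

The Uniform(0, θ) likelihood is θ^(−n) for θ ≥ max(xᵢ), zero otherwise. Here max(xᵢ) = 6.54.
Posterior ∝ θ^(−7) · θ^(−8) = θ^(−15) on θ ≥ max(5.6, 6.54) = 6.54.
This density is strictly decreasing in θ, so the posterior mode lies at the lower boundary of the support.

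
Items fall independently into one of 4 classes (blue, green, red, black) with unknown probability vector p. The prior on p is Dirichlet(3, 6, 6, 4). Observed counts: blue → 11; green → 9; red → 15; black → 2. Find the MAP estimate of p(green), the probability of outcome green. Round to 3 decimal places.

The posterior is Dirichlet(αᵢ + nᵢ) = Dirichlet(14, 15, 21, 6).
For a Dirichlet(a₁,…,a_K) with all aᵢ > 1, the mode has j-th component (aⱼ − 1)/(Σaᵢ − K).
Here Σaᵢ = 56 and K = 4, so p(green) = (15 − 1)/(56 − 4) = 14/52 ≈ 0.269.

MAP estimate of p(green) = 0.269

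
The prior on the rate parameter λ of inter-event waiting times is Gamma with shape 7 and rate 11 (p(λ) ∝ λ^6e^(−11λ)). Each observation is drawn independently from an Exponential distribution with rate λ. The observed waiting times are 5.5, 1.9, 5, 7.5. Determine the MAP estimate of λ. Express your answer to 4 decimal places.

λ̂_MAP = 0.3236

The Exponential(rate=λ) likelihood is ∝ λ^n e^(−λΣtᵢ). Here n = 4 and Σtᵢ = 5.5 + 1.9 + 5 + 7.5 = 19.9.
Posterior ∝ λ^6e^(−11λ) · λ^4e^(−19.9λ) = λ^10e^(−30.9λ), i.e. Gamma(11, 30.9).
Mode = (a−1)/b = 10/30.9 ≈ 0.3236.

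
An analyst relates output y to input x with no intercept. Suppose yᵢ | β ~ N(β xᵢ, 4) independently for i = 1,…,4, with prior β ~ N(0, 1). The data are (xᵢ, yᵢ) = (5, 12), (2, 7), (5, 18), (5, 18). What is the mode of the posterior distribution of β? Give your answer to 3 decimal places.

β̂_MAP = 3.060

log p(β | y) = −Σ(yᵢ − βxᵢ)²/(2·4) − β²/(2·1) + const.
Setting the derivative to zero: Σxᵢ(yᵢ − βxᵢ)/4 − β/1 = 0, so β = Σxᵢyᵢ / (Σxᵢ² + σ²/τ²).
Σxᵢyᵢ = 5·12 + 2·7 + 5·18 + 5·18 = 254; Σxᵢ² = 79; σ²/τ² = 4.
β̂_MAP = 254 / (79 + 4) = 254/83 ≈ 3.060.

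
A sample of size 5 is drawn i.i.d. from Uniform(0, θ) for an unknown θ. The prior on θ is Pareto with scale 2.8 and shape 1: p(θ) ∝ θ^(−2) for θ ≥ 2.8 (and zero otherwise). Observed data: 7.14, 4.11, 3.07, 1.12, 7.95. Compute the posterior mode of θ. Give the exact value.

θ̂_MAP = 7.95

The Uniform(0, θ) likelihood is θ^(−n) for θ ≥ max(xᵢ), zero otherwise. Here max(xᵢ) = 7.95.
Posterior ∝ θ^(−2) · θ^(−5) = θ^(−7) on θ ≥ max(2.8, 7.95) = 7.95.
This density is strictly decreasing in θ, so the posterior mode lies at the lower boundary of the support.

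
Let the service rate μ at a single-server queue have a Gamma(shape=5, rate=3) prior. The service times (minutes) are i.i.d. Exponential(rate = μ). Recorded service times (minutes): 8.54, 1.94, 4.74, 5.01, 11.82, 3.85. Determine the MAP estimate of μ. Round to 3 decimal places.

μ̂_MAP = 0.257

The Exponential(rate=μ) likelihood is ∝ μ^n e^(−μΣtᵢ). Here n = 6 and Σtᵢ = 8.54 + 1.94 + 4.74 + 5.01 + 11.82 + 3.85 = 35.90.
Posterior ∝ μ^4e^(−3μ) · μ^6e^(−35.90μ) = μ^10e^(−38.90μ), i.e. Gamma(11, 38.90).
Mode = (a−1)/b = 10/38.90 ≈ 0.257.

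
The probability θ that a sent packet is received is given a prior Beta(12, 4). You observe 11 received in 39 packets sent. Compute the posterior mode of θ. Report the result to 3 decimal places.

Prior: Beta(12, 4).
Data: 11 successes in 39 trials. The binomial likelihood contributes θ^11(1−θ)^28, so the posterior is Beta(12+11, 4+28) = Beta(23, 32).
For Beta(a, b) with a, b > 1 the mode is (a−1)/(a+b−2) = 22/53 ≈ 0.415.

θ̂_MAP = 0.415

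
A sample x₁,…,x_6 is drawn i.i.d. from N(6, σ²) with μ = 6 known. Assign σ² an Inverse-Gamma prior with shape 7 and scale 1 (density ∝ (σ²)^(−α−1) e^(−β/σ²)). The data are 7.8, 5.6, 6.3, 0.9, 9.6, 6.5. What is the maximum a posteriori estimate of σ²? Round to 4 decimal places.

Sum of squared deviations about the known mean: SS = (7.8−6)² + (5.6−6)² + (6.3−6)² + (0.9−6)² + (9.6−6)² + (6.5−6)² = 42.71.
The Normal likelihood contributes (σ²)^(−n/2) exp(−SS/(2σ²)), so the posterior is Inverse-Gamma(α + n/2, β + SS/2) = Inverse-Gamma(10, 22.355).
The mode of Inverse-Gamma(a, b) is b/(a+1) = 22.355/11 ≈ 2.0323.

σ̂²_MAP = 2.0323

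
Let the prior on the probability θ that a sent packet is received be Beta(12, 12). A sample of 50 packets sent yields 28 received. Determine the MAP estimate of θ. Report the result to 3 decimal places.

θ̂_MAP = 0.542

Prior: Beta(12, 12).
Data: 28 successes in 50 trials. The binomial likelihood contributes θ^28(1−θ)^22, so the posterior is Beta(12+28, 12+22) = Beta(40, 34).
For Beta(a, b) with a, b > 1 the mode is (a−1)/(a+b−2) = 39/72 ≈ 0.542.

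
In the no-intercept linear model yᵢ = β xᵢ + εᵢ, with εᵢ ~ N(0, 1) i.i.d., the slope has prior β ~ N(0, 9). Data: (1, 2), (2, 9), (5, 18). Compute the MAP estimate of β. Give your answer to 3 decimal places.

log p(β | y) = −Σ(yᵢ − βxᵢ)²/(2·1) − β²/(2·9) + const.
Setting the derivative to zero: Σxᵢ(yᵢ − βxᵢ)/1 − β/9 = 0, so β = Σxᵢyᵢ / (Σxᵢ² + σ²/τ²).
Σxᵢyᵢ = 1·2 + 2·9 + 5·18 = 110; Σxᵢ² = 30; σ²/τ² = 1/9.
β̂_MAP = 110 / (30 + 1/9) = 110/(271/9) = 990/271 ≈ 3.653.

β̂_MAP = 3.653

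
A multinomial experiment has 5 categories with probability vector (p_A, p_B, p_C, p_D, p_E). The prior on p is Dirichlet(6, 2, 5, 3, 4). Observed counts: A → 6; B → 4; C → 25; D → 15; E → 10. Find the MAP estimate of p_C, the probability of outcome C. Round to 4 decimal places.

The posterior is Dirichlet(αᵢ + nᵢ) = Dirichlet(12, 6, 30, 18, 14).
For a Dirichlet(a₁,…,a_K) with all aᵢ > 1, the mode has j-th component (aⱼ − 1)/(Σaᵢ − K).
Here Σaᵢ = 80 and K = 5, so p_C = (30 − 1)/(80 − 5) = 29/75 ≈ 0.3867.

MAP estimate of p_C = 0.3867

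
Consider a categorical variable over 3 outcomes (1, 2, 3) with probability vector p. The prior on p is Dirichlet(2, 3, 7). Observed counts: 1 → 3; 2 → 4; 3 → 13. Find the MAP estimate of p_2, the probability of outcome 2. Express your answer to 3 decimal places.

MAP estimate: 0.207

The posterior is Dirichlet(αᵢ + nᵢ) = Dirichlet(5, 7, 20).
For a Dirichlet(a₁,…,a_K) with all aᵢ > 1, the mode has j-th component (aⱼ − 1)/(Σaᵢ − K).
Here Σaᵢ = 32 and K = 3, so p_2 = (7 − 1)/(32 − 3) = 6/29 ≈ 0.207.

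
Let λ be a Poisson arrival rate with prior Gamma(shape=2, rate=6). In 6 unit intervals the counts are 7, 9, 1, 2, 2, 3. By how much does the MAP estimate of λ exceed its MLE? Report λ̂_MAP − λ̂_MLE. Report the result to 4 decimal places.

Σxᵢ = 24. Posterior is Gamma(26, 12); MAP = (26−1)/12 = 25/12 ≈ 2.08333.
MLE = x̄ = 24/6 ≈ 4.00000.
Difference = 25/12 − 24/6 = -23/12 ≈ -1.9167.

MAP − MLE = -1.9167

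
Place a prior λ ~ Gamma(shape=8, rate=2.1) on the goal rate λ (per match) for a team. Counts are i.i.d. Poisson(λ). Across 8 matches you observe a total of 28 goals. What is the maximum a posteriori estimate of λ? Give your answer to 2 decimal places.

λ̂_MAP = 3.47

Σxᵢ = 28, n = 8.
Posterior ∝ λ^7e^(−2.1λ) · λ^28e^(−8λ) = λ^35e^(−10.1λ), i.e. Gamma(shape=36, rate=10.1).
The mode of a Gamma(a, b) with a ≥ 1 (shape–rate) is (a−1)/b = 35/10.1 ≈ 3.47.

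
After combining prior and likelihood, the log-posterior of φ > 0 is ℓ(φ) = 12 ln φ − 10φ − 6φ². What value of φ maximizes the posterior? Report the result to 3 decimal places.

ℓ'(φ) = 12/φ − 10 − 12φ. Setting this to zero and multiplying by φ: 12φ² + 10φ − 12 = 0.
φ = (−10 + √(10² + 4·12·12)) / (2·12) = (−10 + √676) / 24 = (−10 + 26)/24 = 2/3.
ℓ''(φ) = −12/φ² − 12 < 0, confirming a maximum.

φ̂_MAP = 0.667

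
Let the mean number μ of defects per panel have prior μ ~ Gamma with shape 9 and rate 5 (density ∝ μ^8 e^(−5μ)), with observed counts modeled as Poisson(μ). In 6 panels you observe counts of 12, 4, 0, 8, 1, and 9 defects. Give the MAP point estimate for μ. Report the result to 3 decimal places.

Σxᵢ = 12+4+0+8+1+9 = 34, with n = 6.
Posterior ∝ μ^8e^(−5μ) · μ^34e^(−6μ) = μ^42e^(−11μ), i.e. Gamma(shape=43, rate=11).
The mode of a Gamma(a, b) with a ≥ 1 (shape–rate) is (a−1)/b = 42/11 ≈ 3.818.

μ̂_MAP = 3.818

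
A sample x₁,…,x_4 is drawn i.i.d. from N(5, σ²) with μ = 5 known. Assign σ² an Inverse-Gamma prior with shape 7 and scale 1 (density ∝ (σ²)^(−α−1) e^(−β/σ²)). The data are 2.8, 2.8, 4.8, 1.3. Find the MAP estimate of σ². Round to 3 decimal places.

Sum of squared deviations about the known mean: SS = (2.8−5)² + (2.8−5)² + (4.8−5)² + (1.3−5)² = 23.41.
The Normal likelihood contributes (σ²)^(−n/2) exp(−SS/(2σ²)), so the posterior is Inverse-Gamma(α + n/2, β + SS/2) = Inverse-Gamma(9, 12.705).
The mode of Inverse-Gamma(a, b) is b/(a+1) = 12.705/10 ≈ 1.271.

σ̂²_MAP = 1.271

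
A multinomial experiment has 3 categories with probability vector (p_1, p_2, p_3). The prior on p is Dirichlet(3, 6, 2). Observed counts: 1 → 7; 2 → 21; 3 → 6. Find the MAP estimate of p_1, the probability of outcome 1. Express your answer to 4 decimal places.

MAP estimate: 0.2143

The posterior is Dirichlet(αᵢ + nᵢ) = Dirichlet(10, 27, 8).
For a Dirichlet(a₁,…,a_K) with all aᵢ > 1, the mode has j-th component (aⱼ − 1)/(Σaᵢ − K).
Here Σaᵢ = 45 and K = 3, so p_1 = (10 − 1)/(45 − 3) = 9/42 ≈ 0.2143.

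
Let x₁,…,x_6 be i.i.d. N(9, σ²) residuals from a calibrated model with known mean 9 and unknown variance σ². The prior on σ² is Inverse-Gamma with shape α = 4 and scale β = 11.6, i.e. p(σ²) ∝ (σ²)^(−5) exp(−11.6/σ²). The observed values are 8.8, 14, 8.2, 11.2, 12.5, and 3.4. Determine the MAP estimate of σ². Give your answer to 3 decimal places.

σ̂²_MAP = 6.083

Sum of squared deviations about the known mean: SS = (8.8−9)² + (14−9)² + (8.2−9)² + (11.2−9)² + (12.5−9)² + (3.4−9)² = 74.13.
The Normal likelihood contributes (σ²)^(−n/2) exp(−SS/(2σ²)), so the posterior is Inverse-Gamma(α + n/2, β + SS/2) = Inverse-Gamma(7, 48.665).
The mode of Inverse-Gamma(a, b) is b/(a+1) = 48.665/8 ≈ 6.083.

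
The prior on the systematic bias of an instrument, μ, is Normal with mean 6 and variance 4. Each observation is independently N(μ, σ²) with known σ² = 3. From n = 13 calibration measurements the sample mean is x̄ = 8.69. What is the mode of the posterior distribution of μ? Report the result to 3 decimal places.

n = 13, x̄ = 8.69.
For a Normal prior and Normal likelihood with known variance, the posterior is Normal; its mode equals its mean, the precision-weighted average.
Prior precision 1/σ₀² = 1/4 = 0.25; data precision n/σ² = 13/3.
μ̂ = (0.25·6 + (13/3)·8.69) / (0.25 + 13/3) = (11747/300)/(55/12) = 11747/1375 ≈ 8.543.

μ̂_MAP = 8.543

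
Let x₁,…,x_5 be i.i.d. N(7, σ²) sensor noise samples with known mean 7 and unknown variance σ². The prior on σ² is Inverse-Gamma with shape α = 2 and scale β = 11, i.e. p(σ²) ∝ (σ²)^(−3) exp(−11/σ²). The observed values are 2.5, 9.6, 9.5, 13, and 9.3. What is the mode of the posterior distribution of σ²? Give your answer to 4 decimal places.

σ̂²_MAP = 8.7773

Sum of squared deviations about the known mean: SS = (2.5−7)² + (9.6−7)² + (9.5−7)² + (13−7)² + (9.3−7)² = 74.55.
The Normal likelihood contributes (σ²)^(−n/2) exp(−SS/(2σ²)), so the posterior is Inverse-Gamma(α + n/2, β + SS/2) = Inverse-Gamma(4.5, 48.275).
The mode of Inverse-Gamma(a, b) is b/(a+1) = 48.275/5.5 ≈ 8.7773.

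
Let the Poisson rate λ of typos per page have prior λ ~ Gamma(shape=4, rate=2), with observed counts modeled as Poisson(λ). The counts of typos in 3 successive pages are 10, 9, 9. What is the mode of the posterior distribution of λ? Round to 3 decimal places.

Σxᵢ = 10+9+9 = 28, with n = 3.
Posterior ∝ λ^3e^(−2λ) · λ^28e^(−3λ) = λ^31e^(−5λ), i.e. Gamma(shape=32, rate=5).
The mode of a Gamma(a, b) with a ≥ 1 (shape–rate) is (a−1)/b = 31/5 ≈ 6.200.

λ̂_MAP = 6.200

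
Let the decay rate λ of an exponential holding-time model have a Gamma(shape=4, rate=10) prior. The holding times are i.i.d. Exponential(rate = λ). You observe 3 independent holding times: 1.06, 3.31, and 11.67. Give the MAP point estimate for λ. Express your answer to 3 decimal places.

The Exponential(rate=λ) likelihood is ∝ λ^n e^(−λΣtᵢ). Here n = 3 and Σtᵢ = 1.06 + 3.31 + 11.67 = 16.04.
Posterior ∝ λ^3e^(−10λ) · λ^3e^(−16.04λ) = λ^6e^(−26.04λ), i.e. Gamma(7, 26.04).
Mode = (a−1)/b = 6/26.04 ≈ 0.230.

λ̂_MAP = 0.230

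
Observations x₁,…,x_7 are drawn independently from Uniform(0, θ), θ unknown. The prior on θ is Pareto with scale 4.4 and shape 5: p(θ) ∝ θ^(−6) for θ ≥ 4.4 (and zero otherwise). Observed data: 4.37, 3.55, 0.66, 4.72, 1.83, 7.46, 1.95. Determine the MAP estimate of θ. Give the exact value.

The Uniform(0, θ) likelihood is θ^(−n) for θ ≥ max(xᵢ), zero otherwise. Here max(xᵢ) = 7.46.
Posterior ∝ θ^(−6) · θ^(−7) = θ^(−13) on θ ≥ max(4.4, 7.46) = 7.46.
This density is strictly decreasing in θ, so the posterior mode lies at the lower boundary of the support.

θ̂_MAP = 7.46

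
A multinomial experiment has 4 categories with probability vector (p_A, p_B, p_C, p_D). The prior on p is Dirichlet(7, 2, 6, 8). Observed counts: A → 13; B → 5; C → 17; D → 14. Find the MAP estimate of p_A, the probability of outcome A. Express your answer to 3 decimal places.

The posterior is Dirichlet(αᵢ + nᵢ) = Dirichlet(20, 7, 23, 22).
For a Dirichlet(a₁,…,a_K) with all aᵢ > 1, the mode has j-th component (aⱼ − 1)/(Σaᵢ − K).
Here Σaᵢ = 72 and K = 4, so p_A = (20 − 1)/(72 − 4) = 19/68 ≈ 0.279.

MAP estimate of p_A = 0.279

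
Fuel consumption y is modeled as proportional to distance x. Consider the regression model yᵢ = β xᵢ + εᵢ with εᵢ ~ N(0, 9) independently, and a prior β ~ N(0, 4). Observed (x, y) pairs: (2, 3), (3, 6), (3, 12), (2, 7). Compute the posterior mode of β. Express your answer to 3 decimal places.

β̂_MAP = 2.619

log p(β | y) = −Σ(yᵢ − βxᵢ)²/(2·9) − β²/(2·4) + const.
Setting the derivative to zero: Σxᵢ(yᵢ − βxᵢ)/9 − β/4 = 0, so β = Σxᵢyᵢ / (Σxᵢ² + σ²/τ²).
Σxᵢyᵢ = 2·3 + 3·6 + 3·12 + 2·7 = 74; Σxᵢ² = 26; σ²/τ² = 2.25.
β̂_MAP = 74 / (26 + 2.25) = 74/28.25 ≈ 2.619.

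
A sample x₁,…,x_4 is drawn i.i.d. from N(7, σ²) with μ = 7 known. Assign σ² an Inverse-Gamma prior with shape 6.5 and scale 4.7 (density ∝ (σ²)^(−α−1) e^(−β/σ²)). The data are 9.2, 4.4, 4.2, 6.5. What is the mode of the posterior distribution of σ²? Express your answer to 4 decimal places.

Sum of squared deviations about the known mean: SS = (9.2−7)² + (4.4−7)² + (4.2−7)² + (6.5−7)² = 19.69.
The Normal likelihood contributes (σ²)^(−n/2) exp(−SS/(2σ²)), so the posterior is Inverse-Gamma(α + n/2, β + SS/2) = Inverse-Gamma(8.5, 14.545).
The mode of Inverse-Gamma(a, b) is b/(a+1) = 14.545/9.5 ≈ 1.5311.

σ̂²_MAP = 1.5311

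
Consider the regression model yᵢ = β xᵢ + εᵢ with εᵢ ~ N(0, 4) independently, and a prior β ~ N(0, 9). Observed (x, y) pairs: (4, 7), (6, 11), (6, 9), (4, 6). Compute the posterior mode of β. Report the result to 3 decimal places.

log p(β | y) = −Σ(yᵢ − βxᵢ)²/(2·4) − β²/(2·9) + const.
Setting the derivative to zero: Σxᵢ(yᵢ − βxᵢ)/4 − β/9 = 0, so β = Σxᵢyᵢ / (Σxᵢ² + σ²/τ²).
Σxᵢyᵢ = 4·7 + 6·11 + 6·9 + 4·6 = 172; Σxᵢ² = 104; σ²/τ² = 4/9.
β̂_MAP = 172 / (104 + 4/9) = 172/(940/9) = 387/235 ≈ 1.647.

β̂_MAP = 1.647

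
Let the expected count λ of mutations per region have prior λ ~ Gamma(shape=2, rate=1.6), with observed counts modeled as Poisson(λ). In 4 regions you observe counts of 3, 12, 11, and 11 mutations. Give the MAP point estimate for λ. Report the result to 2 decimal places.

Σxᵢ = 3+12+11+11 = 37, with n = 4.
Posterior ∝ λe^(−1.6λ) · λ^37e^(−4λ) = λ^38e^(−5.6λ), i.e. Gamma(shape=39, rate=5.6).
The mode of a Gamma(a, b) with a ≥ 1 (shape–rate) is (a−1)/b = 38/5.6 ≈ 6.79.

λ̂_MAP = 6.79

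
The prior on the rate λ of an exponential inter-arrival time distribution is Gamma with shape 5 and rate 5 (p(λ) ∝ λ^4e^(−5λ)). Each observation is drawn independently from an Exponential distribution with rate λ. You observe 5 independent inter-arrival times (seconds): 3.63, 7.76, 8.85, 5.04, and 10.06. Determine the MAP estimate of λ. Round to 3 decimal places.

λ̂_MAP = 0.223

The Exponential(rate=λ) likelihood is ∝ λ^n e^(−λΣtᵢ). Here n = 5 and Σtᵢ = 3.63 + 7.76 + 8.85 + 5.04 + 10.06 = 35.34.
Posterior ∝ λ^4e^(−5λ) · λ^5e^(−35.34λ) = λ^9e^(−40.34λ), i.e. Gamma(10, 40.34).
Mode = (a−1)/b = 9/40.34 ≈ 0.223.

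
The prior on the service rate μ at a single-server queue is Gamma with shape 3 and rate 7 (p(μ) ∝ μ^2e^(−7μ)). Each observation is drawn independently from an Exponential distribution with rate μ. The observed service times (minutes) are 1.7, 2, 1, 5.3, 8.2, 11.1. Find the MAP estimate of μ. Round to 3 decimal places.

The Exponential(rate=μ) likelihood is ∝ μ^n e^(−μΣtᵢ). Here n = 6 and Σtᵢ = 1.7 + 2 + 1 + 5.3 + 8.2 + 11.1 = 29.3.
Posterior ∝ μ^2e^(−7μ) · μ^6e^(−29.3μ) = μ^8e^(−36.3μ), i.e. Gamma(9, 36.3).
Mode = (a−1)/b = 8/36.3 ≈ 0.220.

μ̂_MAP = 0.220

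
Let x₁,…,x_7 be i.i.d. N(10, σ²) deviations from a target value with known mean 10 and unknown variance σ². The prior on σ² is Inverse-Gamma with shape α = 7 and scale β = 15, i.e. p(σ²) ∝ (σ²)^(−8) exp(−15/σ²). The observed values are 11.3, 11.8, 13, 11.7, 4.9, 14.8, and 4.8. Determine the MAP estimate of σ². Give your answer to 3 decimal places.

σ̂²_MAP = 5.344

Sum of squared deviations about the known mean: SS = (11.3−10)² + (11.8−10)² + (13−10)² + (11.7−10)² + (4.9−10)² + (14.8−10)² + (4.8−10)² = 92.91.
The Normal likelihood contributes (σ²)^(−n/2) exp(−SS/(2σ²)), so the posterior is Inverse-Gamma(α + n/2, β + SS/2) = Inverse-Gamma(10.5, 61.455).
The mode of Inverse-Gamma(a, b) is b/(a+1) = 61.455/11.5 ≈ 5.344.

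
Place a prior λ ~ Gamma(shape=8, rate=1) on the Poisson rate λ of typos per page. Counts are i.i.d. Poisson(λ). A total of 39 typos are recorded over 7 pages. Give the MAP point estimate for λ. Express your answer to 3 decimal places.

Σxᵢ = 39, n = 7.
Posterior ∝ λ^7e^(−1λ) · λ^39e^(−7λ) = λ^46e^(−8λ), i.e. Gamma(shape=47, rate=8).
The mode of a Gamma(a, b) with a ≥ 1 (shape–rate) is (a−1)/b = 46/8 ≈ 5.750.

λ̂_MAP = 5.750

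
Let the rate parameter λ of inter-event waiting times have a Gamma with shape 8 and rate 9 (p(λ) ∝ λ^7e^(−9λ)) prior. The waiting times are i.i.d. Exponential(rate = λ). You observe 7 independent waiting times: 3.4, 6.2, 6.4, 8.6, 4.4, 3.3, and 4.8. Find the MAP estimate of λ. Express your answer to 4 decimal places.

λ̂_MAP = 0.3037

The Exponential(rate=λ) likelihood is ∝ λ^n e^(−λΣtᵢ). Here n = 7 and Σtᵢ = 3.4 + 6.2 + 6.4 + 8.6 + 4.4 + 3.3 + 4.8 = 37.1.
Posterior ∝ λ^7e^(−9λ) · λ^7e^(−37.1λ) = λ^14e^(−46.1λ), i.e. Gamma(15, 46.1).
Mode = (a−1)/b = 14/46.1 ≈ 0.3037.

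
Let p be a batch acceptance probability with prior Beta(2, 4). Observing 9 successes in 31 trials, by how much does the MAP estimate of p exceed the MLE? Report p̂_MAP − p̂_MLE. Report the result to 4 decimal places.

Posterior is Beta(11, 26); MAP = (11−1)/(37−2) = 10/35 ≈ 0.28571.
MLE ignores the prior: p̂_MLE = k/n = 9/31 ≈ 0.29032.
Difference = 10/35 − 9/31 = -1/217 ≈ -0.0046.

MAP − MLE = -0.0046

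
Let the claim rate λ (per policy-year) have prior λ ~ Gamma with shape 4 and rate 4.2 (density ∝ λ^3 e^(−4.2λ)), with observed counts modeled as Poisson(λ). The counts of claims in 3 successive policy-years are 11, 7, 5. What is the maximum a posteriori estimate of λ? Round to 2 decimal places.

λ̂_MAP = 3.61

Σxᵢ = 11+7+5 = 23, with n = 3.
Posterior ∝ λ^3e^(−4.2λ) · λ^23e^(−3λ) = λ^26e^(−7.2λ), i.e. Gamma(shape=27, rate=7.2).
The mode of a Gamma(a, b) with a ≥ 1 (shape–rate) is (a−1)/b = 26/7.2 ≈ 3.61.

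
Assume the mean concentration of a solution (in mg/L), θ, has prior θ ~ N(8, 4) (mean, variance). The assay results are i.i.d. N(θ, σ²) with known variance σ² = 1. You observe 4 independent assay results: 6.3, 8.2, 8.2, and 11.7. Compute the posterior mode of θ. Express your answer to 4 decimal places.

n = 4; x̄ = (6.3 + 8.2 + 8.2 + 11.7)/4 = 34.4/4 = 8.6.
For a Normal prior and Normal likelihood with known variance, the posterior is Normal; its mode equals its mean, the precision-weighted average.
Prior precision 1/σ₀² = 1/4 = 0.25; data precision n/σ² = 4/1 = 4.
θ̂ = (0.25·8 + 4·8.6) / (0.25 + 4) = 36.4/4.25 = 728/85 ≈ 8.5647.

θ̂_MAP = 8.5647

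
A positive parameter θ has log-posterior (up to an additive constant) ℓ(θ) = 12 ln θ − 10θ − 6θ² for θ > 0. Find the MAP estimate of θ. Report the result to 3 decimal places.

θ̂_MAP = 0.667

ℓ'(θ) = 12/θ − 10 − 12θ. Setting this to zero and multiplying by θ: 12θ² + 10θ − 12 = 0.
θ = (−10 + √(10² + 4·12·12)) / (2·12) = (−10 + √676) / 24 = (−10 + 26)/24 = 2/3.
ℓ''(θ) = −12/θ² − 12 < 0, confirming a maximum.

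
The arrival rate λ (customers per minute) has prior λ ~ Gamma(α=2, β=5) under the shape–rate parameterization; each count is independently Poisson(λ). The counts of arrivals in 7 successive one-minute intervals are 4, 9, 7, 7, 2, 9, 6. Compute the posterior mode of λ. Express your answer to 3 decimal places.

Σxᵢ = 4+9+7+7+2+9+6 = 44, with n = 7.
Posterior ∝ λe^(−5λ) · λ^44e^(−7λ) = λ^45e^(−12λ), i.e. Gamma(shape=46, rate=12).
The mode of a Gamma(a, b) with a ≥ 1 (shape–rate) is (a−1)/b = 45/12 ≈ 3.750.

λ̂_MAP = 3.750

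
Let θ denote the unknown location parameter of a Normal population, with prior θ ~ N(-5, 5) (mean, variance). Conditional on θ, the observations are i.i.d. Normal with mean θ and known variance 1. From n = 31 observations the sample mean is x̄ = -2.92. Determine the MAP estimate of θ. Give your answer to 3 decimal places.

n = 31, x̄ = -2.92.
For a Normal prior and Normal likelihood with known variance, the posterior is Normal; its mode equals its mean, the precision-weighted average.
Prior precision 1/σ₀² = 1/5 = 0.2; data precision n/σ² = 31/1 = 31.
θ̂ = (0.2·(-5) + 31·(-2.92)) / (0.2 + 31) = (-91.52)/31.2 = -44/15 ≈ -2.933.

θ̂_MAP = -2.933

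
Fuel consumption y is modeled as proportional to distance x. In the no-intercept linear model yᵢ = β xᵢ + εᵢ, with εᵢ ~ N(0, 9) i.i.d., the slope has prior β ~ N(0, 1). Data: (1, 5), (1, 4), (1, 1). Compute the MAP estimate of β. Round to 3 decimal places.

β̂_MAP = 0.833

log p(β | y) = −Σ(yᵢ − βxᵢ)²/(2·9) − β²/(2·1) + const.
Setting the derivative to zero: Σxᵢ(yᵢ − βxᵢ)/9 − β/1 = 0, so β = Σxᵢyᵢ / (Σxᵢ² + σ²/τ²).
Σxᵢyᵢ = 1·5 + 1·4 + 1·1 = 10; Σxᵢ² = 3; σ²/τ² = 9.
β̂_MAP = 10 / (3 + 9) = 10/12 ≈ 0.833.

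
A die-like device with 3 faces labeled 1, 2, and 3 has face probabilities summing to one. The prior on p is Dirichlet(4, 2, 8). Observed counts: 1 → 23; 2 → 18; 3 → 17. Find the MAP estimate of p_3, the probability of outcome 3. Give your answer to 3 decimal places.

MAP estimate: 0.348

The posterior is Dirichlet(αᵢ + nᵢ) = Dirichlet(27, 20, 25).
For a Dirichlet(a₁,…,a_K) with all aᵢ > 1, the mode has j-th component (aⱼ − 1)/(Σaᵢ − K).
Here Σaᵢ = 72 and K = 3, so p_3 = (25 − 1)/(72 − 3) = 24/69 ≈ 0.348.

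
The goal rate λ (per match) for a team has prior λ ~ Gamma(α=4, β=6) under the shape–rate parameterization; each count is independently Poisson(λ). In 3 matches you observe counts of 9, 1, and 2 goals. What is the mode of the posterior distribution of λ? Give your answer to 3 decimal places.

λ̂_MAP = 1.667

Σxᵢ = 9+1+2 = 12, with n = 3.
Posterior ∝ λ^3e^(−6λ) · λ^12e^(−3λ) = λ^15e^(−9λ), i.e. Gamma(shape=16, rate=9).
The mode of a Gamma(a, b) with a ≥ 1 (shape–rate) is (a−1)/b = 15/9 ≈ 1.667.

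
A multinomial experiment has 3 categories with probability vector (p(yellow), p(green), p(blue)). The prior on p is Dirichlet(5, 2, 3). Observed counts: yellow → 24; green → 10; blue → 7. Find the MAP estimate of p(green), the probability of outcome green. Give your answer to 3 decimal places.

MAP estimate of p(green) = 0.229

The posterior is Dirichlet(αᵢ + nᵢ) = Dirichlet(29, 12, 10).
For a Dirichlet(a₁,…,a_K) with all aᵢ > 1, the mode has j-th component (aⱼ − 1)/(Σaᵢ − K).
Here Σaᵢ = 51 and K = 3, so p(green) = (12 − 1)/(51 − 3) = 11/48 ≈ 0.229.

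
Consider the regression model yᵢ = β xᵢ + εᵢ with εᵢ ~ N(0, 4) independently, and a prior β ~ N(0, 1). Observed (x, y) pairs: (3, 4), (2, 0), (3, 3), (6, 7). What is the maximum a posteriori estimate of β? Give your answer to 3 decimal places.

log p(β | y) = −Σ(yᵢ − βxᵢ)²/(2·4) − β²/(2·1) + const.
Setting the derivative to zero: Σxᵢ(yᵢ − βxᵢ)/4 − β/1 = 0, so β = Σxᵢyᵢ / (Σxᵢ² + σ²/τ²).
Σxᵢyᵢ = 3·4 + 2·0 + 3·3 + 6·7 = 63; Σxᵢ² = 58; σ²/τ² = 4.
β̂_MAP = 63 / (58 + 4) = 63/62 ≈ 1.016.

β̂_MAP = 1.016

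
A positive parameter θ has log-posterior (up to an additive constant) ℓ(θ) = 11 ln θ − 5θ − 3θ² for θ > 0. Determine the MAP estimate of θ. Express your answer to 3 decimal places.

ℓ'(θ) = 11/θ − 5 − 6θ. Setting this to zero and multiplying by θ: 6θ² + 5θ − 11 = 0.
θ = (−5 + √(5² + 4·6·11)) / (2·6) = (−5 + √289) / 12 = (−5 + 17)/12 = 1.
ℓ''(θ) = −11/θ² − 6 < 0, confirming a maximum.

θ̂_MAP = 1.000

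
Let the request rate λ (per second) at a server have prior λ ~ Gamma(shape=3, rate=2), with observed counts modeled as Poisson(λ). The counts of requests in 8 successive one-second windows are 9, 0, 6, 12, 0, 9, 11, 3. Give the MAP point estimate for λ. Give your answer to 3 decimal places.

Σxᵢ = 9+0+6+12+0+9+11+3 = 50, with n = 8.
Posterior ∝ λ^2e^(−2λ) · λ^50e^(−8λ) = λ^52e^(−10λ), i.e. Gamma(shape=53, rate=10).
The mode of a Gamma(a, b) with a ≥ 1 (shape–rate) is (a−1)/b = 52/10 ≈ 5.200.

λ̂_MAP = 5.200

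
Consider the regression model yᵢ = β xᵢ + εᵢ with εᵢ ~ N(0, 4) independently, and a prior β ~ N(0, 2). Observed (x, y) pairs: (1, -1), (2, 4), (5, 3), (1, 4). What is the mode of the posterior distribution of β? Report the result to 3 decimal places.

β̂_MAP = 0.788

log p(β | y) = −Σ(yᵢ − βxᵢ)²/(2·4) − β²/(2·2) + const.
Setting the derivative to zero: Σxᵢ(yᵢ − βxᵢ)/4 − β/2 = 0, so β = Σxᵢyᵢ / (Σxᵢ² + σ²/τ²).
Σxᵢyᵢ = 1·(-1) + 2·4 + 5·3 + 1·4 = 26; Σxᵢ² = 31; σ²/τ² = 2.
β̂_MAP = 26 / (31 + 2) = 26/33 ≈ 0.788.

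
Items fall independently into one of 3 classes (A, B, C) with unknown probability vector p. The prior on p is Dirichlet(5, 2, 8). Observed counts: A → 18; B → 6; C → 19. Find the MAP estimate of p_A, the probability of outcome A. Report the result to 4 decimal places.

MAP estimate of p_A = 0.4000

The posterior is Dirichlet(αᵢ + nᵢ) = Dirichlet(23, 8, 27).
For a Dirichlet(a₁,…,a_K) with all aᵢ > 1, the mode has j-th component (aⱼ − 1)/(Σaᵢ − K).
Here Σaᵢ = 58 and K = 3, so p_A = (23 − 1)/(58 − 3) = 22/55 ≈ 0.4000.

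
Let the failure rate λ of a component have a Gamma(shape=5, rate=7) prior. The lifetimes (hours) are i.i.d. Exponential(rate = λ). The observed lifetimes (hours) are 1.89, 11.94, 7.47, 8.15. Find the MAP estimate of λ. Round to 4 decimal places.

λ̂_MAP = 0.2195

The Exponential(rate=λ) likelihood is ∝ λ^n e^(−λΣtᵢ). Here n = 4 and Σtᵢ = 1.89 + 11.94 + 7.47 + 8.15 = 29.45.
Posterior ∝ λ^4e^(−7λ) · λ^4e^(−29.45λ) = λ^8e^(−36.45λ), i.e. Gamma(9, 36.45).
Mode = (a−1)/b = 8/36.45 ≈ 0.2195.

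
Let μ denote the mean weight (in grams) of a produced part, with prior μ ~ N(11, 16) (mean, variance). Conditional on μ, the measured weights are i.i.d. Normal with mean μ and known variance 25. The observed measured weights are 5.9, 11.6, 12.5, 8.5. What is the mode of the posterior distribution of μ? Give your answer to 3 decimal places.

μ̂_MAP = 10.011

n = 4; x̄ = (5.9 + 11.6 + 12.5 + 8.5)/4 = 38.5/4 = 9.625.
For a Normal prior and Normal likelihood with known variance, the posterior is Normal; its mode equals its mean, the precision-weighted average.
Prior precision 1/σ₀² = 1/16 = 0.0625; data precision n/σ² = 4/25 = 0.16.
μ̂ = (0.0625·11 + 0.16·9.625) / (0.0625 + 0.16) = 2.2275/0.2225 = 891/89 ≈ 10.011.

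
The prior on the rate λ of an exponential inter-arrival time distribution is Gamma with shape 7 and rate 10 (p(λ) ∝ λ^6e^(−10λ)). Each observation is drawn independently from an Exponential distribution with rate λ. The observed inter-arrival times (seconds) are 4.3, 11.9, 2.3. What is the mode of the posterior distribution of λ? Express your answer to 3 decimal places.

The Exponential(rate=λ) likelihood is ∝ λ^n e^(−λΣtᵢ). Here n = 3 and Σtᵢ = 4.3 + 11.9 + 2.3 = 18.5.
Posterior ∝ λ^6e^(−10λ) · λ^3e^(−18.5λ) = λ^9e^(−28.5λ), i.e. Gamma(10, 28.5).
Mode = (a−1)/b = 9/28.5 ≈ 0.316.

λ̂_MAP = 0.316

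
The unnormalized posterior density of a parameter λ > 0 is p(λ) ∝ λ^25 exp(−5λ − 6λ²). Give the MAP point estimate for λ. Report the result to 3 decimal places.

ℓ'(λ) = 25/λ − 5 − 12λ. Setting this to zero and multiplying by λ: 12λ² + 5λ − 25 = 0.
λ = (−5 + √(5² + 4·12·25)) / (2·12) = (−5 + √1225) / 24 = (−5 + 35)/24 = 5/4.
ℓ''(λ) = −25/λ² − 12 < 0, confirming a maximum.

λ̂_MAP = 1.250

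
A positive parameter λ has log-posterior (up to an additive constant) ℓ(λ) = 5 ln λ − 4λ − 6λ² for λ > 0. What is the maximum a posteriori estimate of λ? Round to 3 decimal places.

λ̂_MAP = 0.500

ℓ'(λ) = 5/λ − 4 − 12λ. Setting this to zero and multiplying by λ: 12λ² + 4λ − 5 = 0.
λ = (−4 + √(4² + 4·12·5)) / (2·12) = (−4 + √256) / 24 = (−4 + 16)/24 = 1/2.
ℓ''(λ) = −5/λ² − 12 < 0, confirming a maximum.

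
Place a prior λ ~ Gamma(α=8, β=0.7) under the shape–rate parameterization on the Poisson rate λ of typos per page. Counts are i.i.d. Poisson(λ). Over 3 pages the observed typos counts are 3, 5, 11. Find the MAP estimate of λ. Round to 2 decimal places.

λ̂_MAP = 7.03

Σxᵢ = 3+5+11 = 19, with n = 3.
Posterior ∝ λ^7e^(−0.7λ) · λ^19e^(−3λ) = λ^26e^(−3.7λ), i.e. Gamma(shape=27, rate=3.7).
The mode of a Gamma(a, b) with a ≥ 1 (shape–rate) is (a−1)/b = 26/3.7 ≈ 7.03.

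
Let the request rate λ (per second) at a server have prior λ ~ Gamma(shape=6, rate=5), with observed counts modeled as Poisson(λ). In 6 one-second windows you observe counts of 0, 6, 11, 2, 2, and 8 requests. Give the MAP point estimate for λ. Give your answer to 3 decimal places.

λ̂_MAP = 3.091

Σxᵢ = 0+6+11+2+2+8 = 29, with n = 6.
Posterior ∝ λ^5e^(−5λ) · λ^29e^(−6λ) = λ^34e^(−11λ), i.e. Gamma(shape=35, rate=11).
The mode of a Gamma(a, b) with a ≥ 1 (shape–rate) is (a−1)/b = 34/11 ≈ 3.091.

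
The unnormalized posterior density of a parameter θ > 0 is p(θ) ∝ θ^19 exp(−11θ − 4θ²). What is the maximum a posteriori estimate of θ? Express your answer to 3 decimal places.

θ̂_MAP = 1.000

ℓ'(θ) = 19/θ − 11 − 8θ. Setting this to zero and multiplying by θ: 8θ² + 11θ − 19 = 0.
θ = (−11 + √(11² + 4·8·19)) / (2·8) = (−11 + √729) / 16 = (−11 + 27)/16 = 1.
ℓ''(θ) = −19/θ² − 8 < 0, confirming a maximum.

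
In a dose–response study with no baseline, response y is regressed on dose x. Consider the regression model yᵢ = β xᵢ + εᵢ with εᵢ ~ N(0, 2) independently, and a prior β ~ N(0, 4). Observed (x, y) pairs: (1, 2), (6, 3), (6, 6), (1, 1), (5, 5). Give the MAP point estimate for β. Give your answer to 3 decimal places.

log p(β | y) = −Σ(yᵢ − βxᵢ)²/(2·2) − β²/(2·4) + const.
Setting the derivative to zero: Σxᵢ(yᵢ − βxᵢ)/2 − β/4 = 0, so β = Σxᵢyᵢ / (Σxᵢ² + σ²/τ²).
Σxᵢyᵢ = 1·2 + 6·3 + 6·6 + 1·1 + 5·5 = 82; Σxᵢ² = 99; σ²/τ² = 0.5.
β̂_MAP = 82 / (99 + 0.5) = 82/99.5 ≈ 0.824.

β̂_MAP = 0.824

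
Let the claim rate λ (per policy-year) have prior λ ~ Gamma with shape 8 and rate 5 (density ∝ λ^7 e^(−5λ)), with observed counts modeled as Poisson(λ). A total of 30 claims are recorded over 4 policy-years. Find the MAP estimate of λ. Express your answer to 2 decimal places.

Σxᵢ = 30, n = 4.
Posterior ∝ λ^7e^(−5λ) · λ^30e^(−4λ) = λ^37e^(−9λ), i.e. Gamma(shape=38, rate=9).
The mode of a Gamma(a, b) with a ≥ 1 (shape–rate) is (a−1)/b = 37/9 ≈ 4.11.

λ̂_MAP = 4.11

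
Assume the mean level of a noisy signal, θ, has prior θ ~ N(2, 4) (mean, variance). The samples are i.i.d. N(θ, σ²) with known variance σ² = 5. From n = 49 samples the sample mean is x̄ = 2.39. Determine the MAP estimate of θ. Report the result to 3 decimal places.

θ̂_MAP = 2.380

n = 49, x̄ = 2.39.
For a Normal prior and Normal likelihood with known variance, the posterior is Normal; its mode equals its mean, the precision-weighted average.
Prior precision 1/σ₀² = 1/4 = 0.25; data precision n/σ² = 49/5 = 9.8.
θ̂ = (0.25·2 + 9.8·2.39) / (0.25 + 9.8) = 23.922/10.05 = 3987/1675 ≈ 2.380.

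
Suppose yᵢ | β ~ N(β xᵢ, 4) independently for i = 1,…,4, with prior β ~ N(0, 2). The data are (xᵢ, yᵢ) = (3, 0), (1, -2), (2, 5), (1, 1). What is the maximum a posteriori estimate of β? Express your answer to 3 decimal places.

log p(β | y) = −Σ(yᵢ − βxᵢ)²/(2·4) − β²/(2·2) + const.
Setting the derivative to zero: Σxᵢ(yᵢ − βxᵢ)/4 − β/2 = 0, so β = Σxᵢyᵢ / (Σxᵢ² + σ²/τ²).
Σxᵢyᵢ = 3·0 + 1·(-2) + 2·5 + 1·1 = 9; Σxᵢ² = 15; σ²/τ² = 2.
β̂_MAP = 9 / (15 + 2) = 9/17 ≈ 0.529.

β̂_MAP = 0.529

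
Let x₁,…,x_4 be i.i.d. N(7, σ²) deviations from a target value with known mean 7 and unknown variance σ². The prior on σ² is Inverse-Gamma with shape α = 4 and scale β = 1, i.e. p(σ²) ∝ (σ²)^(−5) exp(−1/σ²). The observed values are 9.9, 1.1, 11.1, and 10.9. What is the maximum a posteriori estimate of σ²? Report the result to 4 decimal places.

σ̂²_MAP = 5.5171

Sum of squared deviations about the known mean: SS = (9.9−7)² + (1.1−7)² + (11.1−7)² + (10.9−7)² = 75.24.
The Normal likelihood contributes (σ²)^(−n/2) exp(−SS/(2σ²)), so the posterior is Inverse-Gamma(α + n/2, β + SS/2) = Inverse-Gamma(6, 38.62).
The mode of Inverse-Gamma(a, b) is b/(a+1) = 38.62/7 ≈ 5.5171.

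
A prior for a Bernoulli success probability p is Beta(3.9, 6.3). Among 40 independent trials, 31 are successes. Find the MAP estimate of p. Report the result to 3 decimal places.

p̂_MAP = 0.703

Prior: Beta(3.9, 6.3).
Data: 31 successes in 40 trials. The binomial likelihood contributes p^31(1−p)^9, so the posterior is Beta(3.9+31, 6.3+9) = Beta(34.9, 15.3).
For Beta(a, b) with a, b > 1 the mode is (a−1)/(a+b−2) = 33.9/48.2 ≈ 0.703.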